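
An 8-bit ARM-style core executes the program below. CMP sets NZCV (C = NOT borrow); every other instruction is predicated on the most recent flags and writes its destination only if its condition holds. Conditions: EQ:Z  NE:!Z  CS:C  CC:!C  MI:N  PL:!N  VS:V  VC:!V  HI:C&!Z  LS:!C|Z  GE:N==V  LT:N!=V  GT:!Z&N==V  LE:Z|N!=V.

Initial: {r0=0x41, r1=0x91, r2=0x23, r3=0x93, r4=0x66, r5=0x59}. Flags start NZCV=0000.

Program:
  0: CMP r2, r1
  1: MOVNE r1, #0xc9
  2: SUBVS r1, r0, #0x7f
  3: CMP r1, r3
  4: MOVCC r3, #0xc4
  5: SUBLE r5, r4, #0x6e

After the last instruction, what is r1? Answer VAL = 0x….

VAL = 0xc2

0: ✓ CMP  NZCV=1001
1: ✓ MOVNE  r1←0xc9
2: ✓ SUBVS  r1←0xc2
3: ✓ CMP  NZCV=0010
4: · MOVCC
5: · SUBLE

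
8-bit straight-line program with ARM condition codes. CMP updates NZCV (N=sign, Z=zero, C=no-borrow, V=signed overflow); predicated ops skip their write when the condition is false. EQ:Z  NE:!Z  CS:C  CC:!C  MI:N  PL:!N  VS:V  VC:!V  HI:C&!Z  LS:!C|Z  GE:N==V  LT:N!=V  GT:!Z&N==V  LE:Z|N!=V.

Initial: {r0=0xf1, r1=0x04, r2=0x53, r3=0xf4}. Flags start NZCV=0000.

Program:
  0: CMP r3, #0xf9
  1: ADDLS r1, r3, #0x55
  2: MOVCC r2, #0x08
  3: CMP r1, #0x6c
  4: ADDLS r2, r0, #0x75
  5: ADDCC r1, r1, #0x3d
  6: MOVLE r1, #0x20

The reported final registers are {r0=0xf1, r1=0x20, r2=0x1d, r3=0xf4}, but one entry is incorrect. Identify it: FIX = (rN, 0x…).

[0] flags=1000 → (cmp)
[1] flags=1000 LS?T → r1=0x49
[2] flags=1000 CC?T → r2=0x08
[3] flags=1000 → (cmp)
[4] flags=1000 LS?T → r2=0x66
[5] flags=1000 CC?T → r1=0x86
[6] flags=1000 LE?T → r1=0x20

FIX = (r2, 0x66)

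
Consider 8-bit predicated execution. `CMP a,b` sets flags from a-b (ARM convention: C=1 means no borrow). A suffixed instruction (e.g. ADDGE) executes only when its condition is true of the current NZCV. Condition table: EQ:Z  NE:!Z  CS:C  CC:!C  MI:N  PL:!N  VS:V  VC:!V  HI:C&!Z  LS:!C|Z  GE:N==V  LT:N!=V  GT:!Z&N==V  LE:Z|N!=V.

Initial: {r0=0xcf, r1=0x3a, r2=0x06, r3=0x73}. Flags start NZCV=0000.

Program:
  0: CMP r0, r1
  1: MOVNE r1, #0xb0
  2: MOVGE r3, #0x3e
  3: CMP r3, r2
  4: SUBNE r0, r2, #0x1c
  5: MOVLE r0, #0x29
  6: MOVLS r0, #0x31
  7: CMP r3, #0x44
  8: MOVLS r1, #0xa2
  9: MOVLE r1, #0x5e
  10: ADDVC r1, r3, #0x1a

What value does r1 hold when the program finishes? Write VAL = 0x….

VAL = 0x8d

0: ✓ CMP  NZCV=1010
1: ✓ MOVNE  r1←0xb0
2: · MOVGE
3: ✓ CMP  NZCV=0010
4: ✓ SUBNE  r0←0xea
5: · MOVLE
6: · MOVLS
7: ✓ CMP  NZCV=0010
8: · MOVLS
9: · MOVLE
10: ✓ ADDVC  r1←0x8d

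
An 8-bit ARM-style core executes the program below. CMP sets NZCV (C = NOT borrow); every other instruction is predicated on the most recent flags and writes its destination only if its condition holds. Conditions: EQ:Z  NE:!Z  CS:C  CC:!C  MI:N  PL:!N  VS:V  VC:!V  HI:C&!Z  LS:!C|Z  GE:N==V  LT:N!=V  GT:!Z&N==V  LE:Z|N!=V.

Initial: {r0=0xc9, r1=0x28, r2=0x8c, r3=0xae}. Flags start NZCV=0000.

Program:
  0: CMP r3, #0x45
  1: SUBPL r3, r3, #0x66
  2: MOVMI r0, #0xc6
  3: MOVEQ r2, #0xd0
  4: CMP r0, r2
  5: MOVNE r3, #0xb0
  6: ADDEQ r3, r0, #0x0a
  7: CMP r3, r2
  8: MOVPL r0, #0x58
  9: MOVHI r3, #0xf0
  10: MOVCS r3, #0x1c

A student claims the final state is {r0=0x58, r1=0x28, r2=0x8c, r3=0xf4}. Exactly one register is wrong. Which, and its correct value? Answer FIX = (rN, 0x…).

0: ✓ CMP  NZCV=0011
1: ✓ SUBPL  r3←0x48
2: · MOVMI
3: · MOVEQ
4: ✓ CMP  NZCV=0010
5: ✓ MOVNE  r3←0xb0
6: · ADDEQ
7: ✓ CMP  NZCV=0010
8: ✓ MOVPL  r0←0x58
9: ✓ MOVHI  r3←0xf0
10: ✓ MOVCS  r3←0x1c

FIX = (r3, 0x1c)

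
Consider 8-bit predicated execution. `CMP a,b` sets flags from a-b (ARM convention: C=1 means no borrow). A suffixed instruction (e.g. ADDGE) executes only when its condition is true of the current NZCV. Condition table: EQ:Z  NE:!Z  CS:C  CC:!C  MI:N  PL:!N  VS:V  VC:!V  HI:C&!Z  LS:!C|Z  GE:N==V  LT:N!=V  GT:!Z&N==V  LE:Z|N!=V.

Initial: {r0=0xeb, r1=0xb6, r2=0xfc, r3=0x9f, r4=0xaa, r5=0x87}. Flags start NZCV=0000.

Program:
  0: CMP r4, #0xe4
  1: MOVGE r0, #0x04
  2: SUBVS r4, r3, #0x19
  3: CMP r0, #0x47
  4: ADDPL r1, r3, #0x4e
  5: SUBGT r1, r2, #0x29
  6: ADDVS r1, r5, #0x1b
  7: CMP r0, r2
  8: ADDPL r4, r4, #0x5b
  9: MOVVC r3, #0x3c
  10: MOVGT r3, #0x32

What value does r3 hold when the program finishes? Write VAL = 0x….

VAL = 0x3c

[0] flags=1000 → (cmp)
[1] flags=1000 GE?F → skip
[2] flags=1000 VS?F → skip
[3] flags=1010 → (cmp)
[4] flags=1010 PL?F → skip
[5] flags=1010 GT?F → skip
[6] flags=1010 VS?F → skip
[7] flags=1000 → (cmp)
[8] flags=1000 PL?F → skip
[9] flags=1000 VC?T → r3=0x3c
[10] flags=1000 GT?F → skip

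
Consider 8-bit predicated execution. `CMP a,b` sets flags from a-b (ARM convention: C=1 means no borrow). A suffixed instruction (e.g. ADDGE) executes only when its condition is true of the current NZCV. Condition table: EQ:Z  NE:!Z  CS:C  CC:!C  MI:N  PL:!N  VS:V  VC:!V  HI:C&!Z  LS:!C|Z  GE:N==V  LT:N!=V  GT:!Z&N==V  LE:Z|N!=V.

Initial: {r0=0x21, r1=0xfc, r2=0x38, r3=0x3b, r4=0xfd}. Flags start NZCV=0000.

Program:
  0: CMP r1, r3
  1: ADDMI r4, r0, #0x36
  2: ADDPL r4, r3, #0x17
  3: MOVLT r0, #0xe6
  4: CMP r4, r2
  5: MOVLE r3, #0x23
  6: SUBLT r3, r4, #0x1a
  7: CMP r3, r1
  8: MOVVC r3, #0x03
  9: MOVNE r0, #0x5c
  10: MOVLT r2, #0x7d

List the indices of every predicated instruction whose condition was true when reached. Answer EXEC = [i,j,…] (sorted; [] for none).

EXEC = [1,3,8,9]

0: ✓ CMP  NZCV=1010
1: ✓ ADDMI  r4←0x57
2: · ADDPL
3: ✓ MOVLT  r0←0xe6
4: ✓ CMP  NZCV=0010
5: · MOVLE
6: · SUBLT
7: ✓ CMP  NZCV=0000
8: ✓ MOVVC  r3←0x03
9: ✓ MOVNE  r0←0x5c
10: · MOVLT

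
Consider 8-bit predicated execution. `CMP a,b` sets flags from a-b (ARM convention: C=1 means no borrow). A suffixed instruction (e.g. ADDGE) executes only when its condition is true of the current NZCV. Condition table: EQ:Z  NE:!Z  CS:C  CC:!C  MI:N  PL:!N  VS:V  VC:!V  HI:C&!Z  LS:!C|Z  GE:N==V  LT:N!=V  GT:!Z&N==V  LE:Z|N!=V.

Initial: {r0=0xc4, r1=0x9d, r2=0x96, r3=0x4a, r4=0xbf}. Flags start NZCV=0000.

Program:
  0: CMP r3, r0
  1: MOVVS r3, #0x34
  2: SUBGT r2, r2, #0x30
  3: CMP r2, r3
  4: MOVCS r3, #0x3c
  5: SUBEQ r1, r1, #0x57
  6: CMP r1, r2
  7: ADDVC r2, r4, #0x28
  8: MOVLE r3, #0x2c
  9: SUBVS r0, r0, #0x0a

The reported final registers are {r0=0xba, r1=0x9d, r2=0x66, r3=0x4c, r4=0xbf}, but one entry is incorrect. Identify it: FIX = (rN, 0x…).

FIX = (r3, 0x2c)

[0] flags=1001 → (cmp)
[1] flags=1001 VS?T → r3=0x34
[2] flags=1001 GT?T → r2=0x66
[3] flags=0010 → (cmp)
[4] flags=0010 CS?T → r3=0x3c
[5] flags=0010 EQ?F → skip
[6] flags=0011 → (cmp)
[7] flags=0011 VC?F → skip
[8] flags=0011 LE?T → r3=0x2c
[9] flags=0011 VS?T → r0=0xba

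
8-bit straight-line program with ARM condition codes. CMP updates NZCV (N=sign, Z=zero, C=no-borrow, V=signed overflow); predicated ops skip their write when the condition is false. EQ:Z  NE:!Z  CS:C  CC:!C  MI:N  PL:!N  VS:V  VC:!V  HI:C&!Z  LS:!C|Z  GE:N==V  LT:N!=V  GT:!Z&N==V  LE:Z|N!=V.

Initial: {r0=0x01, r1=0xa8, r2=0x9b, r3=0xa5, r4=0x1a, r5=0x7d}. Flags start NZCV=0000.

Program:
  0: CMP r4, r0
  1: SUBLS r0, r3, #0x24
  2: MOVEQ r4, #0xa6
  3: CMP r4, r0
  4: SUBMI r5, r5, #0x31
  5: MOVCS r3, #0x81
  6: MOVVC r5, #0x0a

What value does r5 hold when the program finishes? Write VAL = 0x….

VAL = 0x0a

0: ✓ CMP  NZCV=0010
1: · SUBLS
2: · MOVEQ
3: ✓ CMP  NZCV=0010
4: · SUBMI
5: ✓ MOVCS  r3←0x81
6: ✓ MOVVC  r5←0x0a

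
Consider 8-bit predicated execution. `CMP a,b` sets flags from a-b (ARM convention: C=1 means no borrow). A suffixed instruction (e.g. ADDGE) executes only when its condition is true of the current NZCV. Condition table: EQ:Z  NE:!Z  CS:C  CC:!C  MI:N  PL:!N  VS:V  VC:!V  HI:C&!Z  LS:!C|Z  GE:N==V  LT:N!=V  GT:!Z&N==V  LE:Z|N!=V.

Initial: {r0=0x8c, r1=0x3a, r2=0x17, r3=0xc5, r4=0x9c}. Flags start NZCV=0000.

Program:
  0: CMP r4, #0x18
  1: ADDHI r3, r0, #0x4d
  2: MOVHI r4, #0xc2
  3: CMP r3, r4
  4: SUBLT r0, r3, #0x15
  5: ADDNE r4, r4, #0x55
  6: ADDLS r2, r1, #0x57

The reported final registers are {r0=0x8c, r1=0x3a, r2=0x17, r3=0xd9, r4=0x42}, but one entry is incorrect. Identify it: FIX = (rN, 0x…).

FIX = (r4, 0x17)

0: ✓ CMP  NZCV=1010
1: ✓ ADDHI  r3←0xd9
2: ✓ MOVHI  r4←0xc2
3: ✓ CMP  NZCV=0010
4: · SUBLT
5: ✓ ADDNE  r4←0x17
6: · ADDLS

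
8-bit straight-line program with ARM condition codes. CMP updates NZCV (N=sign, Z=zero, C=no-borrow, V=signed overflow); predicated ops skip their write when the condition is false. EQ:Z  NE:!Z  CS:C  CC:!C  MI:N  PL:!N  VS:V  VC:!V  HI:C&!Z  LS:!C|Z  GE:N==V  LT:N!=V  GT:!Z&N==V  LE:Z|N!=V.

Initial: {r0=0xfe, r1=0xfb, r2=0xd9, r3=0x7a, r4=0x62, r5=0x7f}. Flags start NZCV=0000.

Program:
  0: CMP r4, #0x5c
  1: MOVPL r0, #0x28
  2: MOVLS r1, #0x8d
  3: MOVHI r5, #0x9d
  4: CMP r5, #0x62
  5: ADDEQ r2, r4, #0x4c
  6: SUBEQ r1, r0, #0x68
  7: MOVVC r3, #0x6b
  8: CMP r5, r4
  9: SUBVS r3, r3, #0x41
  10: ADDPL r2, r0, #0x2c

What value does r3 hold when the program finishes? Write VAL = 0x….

[0] flags=0010 → (cmp)
[1] flags=0010 PL?T → r0=0x28
[2] flags=0010 LS?F → skip
[3] flags=0010 HI?T → r5=0x9d
[4] flags=0011 → (cmp)
[5] flags=0011 EQ?F → skip
[6] flags=0011 EQ?F → skip
[7] flags=0011 VC?F → skip
[8] flags=0011 → (cmp)
[9] flags=0011 VS?T → r3=0x39
[10] flags=0011 PL?T → r2=0x54

VAL = 0x39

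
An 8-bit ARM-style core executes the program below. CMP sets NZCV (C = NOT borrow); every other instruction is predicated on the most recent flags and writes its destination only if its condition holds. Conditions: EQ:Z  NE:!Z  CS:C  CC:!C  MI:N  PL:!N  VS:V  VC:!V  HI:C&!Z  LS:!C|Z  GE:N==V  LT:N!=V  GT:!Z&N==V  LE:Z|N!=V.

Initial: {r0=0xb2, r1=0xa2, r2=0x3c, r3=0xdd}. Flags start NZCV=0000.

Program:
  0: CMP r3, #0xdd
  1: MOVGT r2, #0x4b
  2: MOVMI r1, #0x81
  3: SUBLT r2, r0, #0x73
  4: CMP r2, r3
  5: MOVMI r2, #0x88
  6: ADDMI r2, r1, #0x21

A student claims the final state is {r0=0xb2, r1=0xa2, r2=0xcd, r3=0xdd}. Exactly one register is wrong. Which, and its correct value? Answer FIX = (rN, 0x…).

[0] flags=0110 → (cmp)
[1] flags=0110 GT?F → skip
[2] flags=0110 MI?F → skip
[3] flags=0110 LT?F → skip
[4] flags=0000 → (cmp)
[5] flags=0000 MI?F → skip
[6] flags=0000 MI?F → skip

FIX = (r2, 0x3c)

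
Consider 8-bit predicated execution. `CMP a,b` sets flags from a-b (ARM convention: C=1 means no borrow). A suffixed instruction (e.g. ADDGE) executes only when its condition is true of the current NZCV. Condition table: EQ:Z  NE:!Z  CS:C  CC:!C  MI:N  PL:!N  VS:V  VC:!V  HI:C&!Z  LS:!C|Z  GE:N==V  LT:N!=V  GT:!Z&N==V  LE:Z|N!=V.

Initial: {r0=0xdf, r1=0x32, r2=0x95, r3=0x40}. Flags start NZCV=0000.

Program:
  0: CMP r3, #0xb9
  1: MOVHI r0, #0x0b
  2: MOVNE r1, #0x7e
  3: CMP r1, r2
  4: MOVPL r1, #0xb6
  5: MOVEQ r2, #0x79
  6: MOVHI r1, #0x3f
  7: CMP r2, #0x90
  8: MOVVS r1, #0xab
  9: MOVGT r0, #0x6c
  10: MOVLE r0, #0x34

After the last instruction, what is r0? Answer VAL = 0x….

VAL = 0x6c

[0] flags=1001 → (cmp)
[1] flags=1001 HI?F → skip
[2] flags=1001 NE?T → r1=0x7e
[3] flags=1001 → (cmp)
[4] flags=1001 PL?F → skip
[5] flags=1001 EQ?F → skip
[6] flags=1001 HI?F → skip
[7] flags=0010 → (cmp)
[8] flags=0010 VS?F → skip
[9] flags=0010 GT?T → r0=0x6c
[10] flags=0010 LE?F → skip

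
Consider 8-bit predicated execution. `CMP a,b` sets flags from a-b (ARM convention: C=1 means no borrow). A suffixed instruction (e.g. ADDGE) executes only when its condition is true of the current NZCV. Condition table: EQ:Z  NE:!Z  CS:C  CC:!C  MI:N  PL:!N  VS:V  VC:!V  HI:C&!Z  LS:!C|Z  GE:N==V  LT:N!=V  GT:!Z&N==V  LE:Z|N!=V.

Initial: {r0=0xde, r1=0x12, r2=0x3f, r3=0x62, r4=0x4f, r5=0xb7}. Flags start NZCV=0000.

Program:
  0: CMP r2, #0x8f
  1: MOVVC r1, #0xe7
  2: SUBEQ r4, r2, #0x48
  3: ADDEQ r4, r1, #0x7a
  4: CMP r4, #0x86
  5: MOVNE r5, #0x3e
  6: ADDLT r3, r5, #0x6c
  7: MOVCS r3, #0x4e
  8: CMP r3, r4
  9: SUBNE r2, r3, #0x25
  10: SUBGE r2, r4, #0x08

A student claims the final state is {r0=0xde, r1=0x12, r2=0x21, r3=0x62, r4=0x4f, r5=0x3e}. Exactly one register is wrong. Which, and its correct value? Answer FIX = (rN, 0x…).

FIX = (r2, 0x47)

[0] flags=1001 → (cmp)
[1] flags=1001 VC?F → skip
[2] flags=1001 EQ?F → skip
[3] flags=1001 EQ?F → skip
[4] flags=1001 → (cmp)
[5] flags=1001 NE?T → r5=0x3e
[6] flags=1001 LT?F → skip
[7] flags=1001 CS?F → skip
[8] flags=0010 → (cmp)
[9] flags=0010 NE?T → r2=0x3d
[10] flags=0010 GE?T → r2=0x47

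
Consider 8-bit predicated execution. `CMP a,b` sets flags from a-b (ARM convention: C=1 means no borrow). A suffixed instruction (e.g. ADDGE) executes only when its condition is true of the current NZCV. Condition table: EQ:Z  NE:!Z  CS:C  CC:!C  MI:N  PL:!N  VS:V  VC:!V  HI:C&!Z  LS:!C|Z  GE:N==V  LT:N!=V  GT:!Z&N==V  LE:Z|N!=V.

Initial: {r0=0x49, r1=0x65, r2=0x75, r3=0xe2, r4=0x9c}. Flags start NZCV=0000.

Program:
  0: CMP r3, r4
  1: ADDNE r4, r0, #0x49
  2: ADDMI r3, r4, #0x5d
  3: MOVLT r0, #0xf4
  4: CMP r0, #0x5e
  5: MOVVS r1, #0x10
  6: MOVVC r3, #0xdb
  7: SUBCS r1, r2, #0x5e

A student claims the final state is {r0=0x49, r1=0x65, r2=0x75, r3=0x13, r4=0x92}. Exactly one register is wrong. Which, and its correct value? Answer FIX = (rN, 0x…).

0: ✓ CMP  NZCV=0010
1: ✓ ADDNE  r4←0x92
2: · ADDMI
3: · MOVLT
4: ✓ CMP  NZCV=1000
5: · MOVVS
6: ✓ MOVVC  r3←0xdb
7: · SUBCS

FIX = (r3, 0xdb)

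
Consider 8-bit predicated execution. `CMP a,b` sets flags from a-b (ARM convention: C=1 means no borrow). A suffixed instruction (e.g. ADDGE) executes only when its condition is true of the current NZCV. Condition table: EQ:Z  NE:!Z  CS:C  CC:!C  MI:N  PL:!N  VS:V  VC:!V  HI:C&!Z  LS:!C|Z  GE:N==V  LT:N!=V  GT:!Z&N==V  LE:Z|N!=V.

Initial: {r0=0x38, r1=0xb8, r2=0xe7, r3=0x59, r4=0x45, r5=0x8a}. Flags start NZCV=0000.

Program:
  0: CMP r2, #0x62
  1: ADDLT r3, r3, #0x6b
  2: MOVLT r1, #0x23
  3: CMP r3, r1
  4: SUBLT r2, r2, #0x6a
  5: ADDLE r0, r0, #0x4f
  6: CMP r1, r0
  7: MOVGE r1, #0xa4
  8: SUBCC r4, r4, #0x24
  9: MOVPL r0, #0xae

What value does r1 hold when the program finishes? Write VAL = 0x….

[0] flags=1010 → (cmp)
[1] flags=1010 LT?T → r3=0xc4
[2] flags=1010 LT?T → r1=0x23
[3] flags=1010 → (cmp)
[4] flags=1010 LT?T → r2=0x7d
[5] flags=1010 LE?T → r0=0x87
[6] flags=1001 → (cmp)
[7] flags=1001 GE?T → r1=0xa4
[8] flags=1001 CC?T → r4=0x21
[9] flags=1001 PL?F → skip

VAL = 0xa4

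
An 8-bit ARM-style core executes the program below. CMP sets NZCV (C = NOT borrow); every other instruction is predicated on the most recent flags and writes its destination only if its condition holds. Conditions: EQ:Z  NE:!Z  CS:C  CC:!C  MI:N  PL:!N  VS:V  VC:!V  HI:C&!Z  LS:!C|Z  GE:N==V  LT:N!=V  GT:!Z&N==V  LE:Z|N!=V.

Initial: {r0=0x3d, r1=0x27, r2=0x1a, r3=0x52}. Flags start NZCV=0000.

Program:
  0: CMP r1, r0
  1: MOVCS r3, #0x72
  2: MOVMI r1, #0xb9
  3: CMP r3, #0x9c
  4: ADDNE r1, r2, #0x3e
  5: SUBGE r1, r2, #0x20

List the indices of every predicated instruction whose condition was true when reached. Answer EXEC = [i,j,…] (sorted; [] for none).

0: ✓ CMP  NZCV=1000
1: · MOVCS
2: ✓ MOVMI  r1←0xb9
3: ✓ CMP  NZCV=1001
4: ✓ ADDNE  r1←0x58
5: ✓ SUBGE  r1←0xfa

EXEC = [2,4,5]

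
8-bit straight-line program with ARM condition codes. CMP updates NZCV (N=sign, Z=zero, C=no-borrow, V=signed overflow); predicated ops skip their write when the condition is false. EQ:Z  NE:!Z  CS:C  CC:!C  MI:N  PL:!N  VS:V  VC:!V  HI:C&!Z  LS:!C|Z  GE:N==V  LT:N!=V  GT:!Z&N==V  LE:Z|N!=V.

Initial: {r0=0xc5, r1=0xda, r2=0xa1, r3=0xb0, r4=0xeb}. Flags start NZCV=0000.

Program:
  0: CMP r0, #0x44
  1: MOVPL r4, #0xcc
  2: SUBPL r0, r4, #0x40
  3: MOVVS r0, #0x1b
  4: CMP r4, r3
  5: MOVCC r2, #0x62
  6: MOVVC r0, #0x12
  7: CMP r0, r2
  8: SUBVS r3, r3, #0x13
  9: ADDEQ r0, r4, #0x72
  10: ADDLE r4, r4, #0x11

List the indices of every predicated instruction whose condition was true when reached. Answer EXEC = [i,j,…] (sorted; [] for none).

EXEC = [6]

[0] flags=1010 → (cmp)
[1] flags=1010 PL?F → skip
[2] flags=1010 PL?F → skip
[3] flags=1010 VS?F → skip
[4] flags=0010 → (cmp)
[5] flags=0010 CC?F → skip
[6] flags=0010 VC?T → r0=0x12
[7] flags=0000 → (cmp)
[8] flags=0000 VS?F → skip
[9] flags=0000 EQ?F → skip
[10] flags=0000 LE?F → skip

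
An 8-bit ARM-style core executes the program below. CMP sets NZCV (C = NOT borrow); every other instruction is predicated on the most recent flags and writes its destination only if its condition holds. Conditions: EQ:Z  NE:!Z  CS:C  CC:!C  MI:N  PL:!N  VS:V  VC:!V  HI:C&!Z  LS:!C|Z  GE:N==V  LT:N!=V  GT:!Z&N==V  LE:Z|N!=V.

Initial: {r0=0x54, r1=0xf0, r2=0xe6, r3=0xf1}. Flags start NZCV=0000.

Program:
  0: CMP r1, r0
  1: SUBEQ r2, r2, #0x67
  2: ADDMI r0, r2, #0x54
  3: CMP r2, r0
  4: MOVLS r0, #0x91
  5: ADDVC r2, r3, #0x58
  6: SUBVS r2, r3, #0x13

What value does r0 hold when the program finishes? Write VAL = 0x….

0: ✓ CMP  NZCV=1010
1: · SUBEQ
2: ✓ ADDMI  r0←0x3a
3: ✓ CMP  NZCV=1010
4: · MOVLS
5: ✓ ADDVC  r2←0x49
6: · SUBVS

VAL = 0x3a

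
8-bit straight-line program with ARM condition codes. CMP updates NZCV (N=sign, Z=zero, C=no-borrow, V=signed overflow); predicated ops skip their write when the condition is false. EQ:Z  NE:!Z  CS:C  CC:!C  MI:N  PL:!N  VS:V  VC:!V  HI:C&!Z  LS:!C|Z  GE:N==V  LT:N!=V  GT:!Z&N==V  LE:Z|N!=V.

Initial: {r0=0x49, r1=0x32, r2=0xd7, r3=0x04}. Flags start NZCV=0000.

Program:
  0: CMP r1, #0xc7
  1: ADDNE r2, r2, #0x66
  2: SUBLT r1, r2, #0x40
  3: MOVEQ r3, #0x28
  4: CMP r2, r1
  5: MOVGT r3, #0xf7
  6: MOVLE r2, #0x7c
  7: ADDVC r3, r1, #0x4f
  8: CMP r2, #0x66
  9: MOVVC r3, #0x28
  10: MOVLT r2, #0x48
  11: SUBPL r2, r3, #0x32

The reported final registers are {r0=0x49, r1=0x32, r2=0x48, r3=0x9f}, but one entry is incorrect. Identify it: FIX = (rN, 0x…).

0: ✓ CMP  NZCV=0000
1: ✓ ADDNE  r2←0x3d
2: · SUBLT
3: · MOVEQ
4: ✓ CMP  NZCV=0010
5: ✓ MOVGT  r3←0xf7
6: · MOVLE
7: ✓ ADDVC  r3←0x81
8: ✓ CMP  NZCV=1000
9: ✓ MOVVC  r3←0x28
10: ✓ MOVLT  r2←0x48
11: · SUBPL

FIX = (r3, 0x28)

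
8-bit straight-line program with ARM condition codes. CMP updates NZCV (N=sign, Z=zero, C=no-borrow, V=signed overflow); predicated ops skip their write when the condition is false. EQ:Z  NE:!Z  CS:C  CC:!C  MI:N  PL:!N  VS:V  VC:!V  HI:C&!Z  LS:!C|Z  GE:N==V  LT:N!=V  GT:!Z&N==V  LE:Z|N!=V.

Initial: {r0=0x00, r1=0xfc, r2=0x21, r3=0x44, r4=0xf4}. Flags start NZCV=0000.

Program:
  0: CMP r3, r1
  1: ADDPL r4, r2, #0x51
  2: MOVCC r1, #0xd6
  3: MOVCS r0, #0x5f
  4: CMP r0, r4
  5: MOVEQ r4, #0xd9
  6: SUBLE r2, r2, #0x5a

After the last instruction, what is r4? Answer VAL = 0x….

VAL = 0x72

0: ✓ CMP  NZCV=0000
1: ✓ ADDPL  r4←0x72
2: ✓ MOVCC  r1←0xd6
3: · MOVCS
4: ✓ CMP  NZCV=1000
5: · MOVEQ
6: ✓ SUBLE  r2←0xc7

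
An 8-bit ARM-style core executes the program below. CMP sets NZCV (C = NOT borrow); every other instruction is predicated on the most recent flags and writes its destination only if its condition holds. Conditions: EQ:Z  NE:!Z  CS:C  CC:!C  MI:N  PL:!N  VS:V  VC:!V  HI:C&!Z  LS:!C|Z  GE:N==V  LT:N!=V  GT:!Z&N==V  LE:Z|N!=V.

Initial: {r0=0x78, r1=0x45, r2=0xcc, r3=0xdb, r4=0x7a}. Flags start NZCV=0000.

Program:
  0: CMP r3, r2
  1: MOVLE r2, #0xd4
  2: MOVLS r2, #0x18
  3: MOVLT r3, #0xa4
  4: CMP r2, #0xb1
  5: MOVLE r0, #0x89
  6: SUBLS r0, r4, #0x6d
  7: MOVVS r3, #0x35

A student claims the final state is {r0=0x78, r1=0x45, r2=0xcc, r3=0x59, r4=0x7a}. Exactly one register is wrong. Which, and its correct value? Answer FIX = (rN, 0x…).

FIX = (r3, 0xdb)

0: ✓ CMP  NZCV=0010
1: · MOVLE
2: · MOVLS
3: · MOVLT
4: ✓ CMP  NZCV=0010
5: · MOVLE
6: · SUBLS
7: · MOVVS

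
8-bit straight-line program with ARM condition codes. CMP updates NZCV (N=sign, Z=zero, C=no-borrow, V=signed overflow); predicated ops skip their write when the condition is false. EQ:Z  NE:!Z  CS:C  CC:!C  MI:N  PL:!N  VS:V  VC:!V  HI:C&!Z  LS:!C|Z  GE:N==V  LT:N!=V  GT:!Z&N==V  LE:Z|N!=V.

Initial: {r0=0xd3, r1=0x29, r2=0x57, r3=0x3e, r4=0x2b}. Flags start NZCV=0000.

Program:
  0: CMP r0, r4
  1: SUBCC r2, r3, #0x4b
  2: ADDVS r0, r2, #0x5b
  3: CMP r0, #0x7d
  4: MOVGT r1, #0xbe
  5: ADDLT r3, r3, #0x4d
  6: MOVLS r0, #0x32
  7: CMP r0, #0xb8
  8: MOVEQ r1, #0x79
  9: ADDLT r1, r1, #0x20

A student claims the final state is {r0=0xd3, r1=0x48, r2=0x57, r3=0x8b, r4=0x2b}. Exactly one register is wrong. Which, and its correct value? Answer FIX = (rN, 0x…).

[0] flags=1010 → (cmp)
[1] flags=1010 CC?F → skip
[2] flags=1010 VS?F → skip
[3] flags=0011 → (cmp)
[4] flags=0011 GT?F → skip
[5] flags=0011 LT?T → r3=0x8b
[6] flags=0011 LS?F → skip
[7] flags=0010 → (cmp)
[8] flags=0010 EQ?F → skip
[9] flags=0010 LT?F → skip

FIX = (r1, 0x29)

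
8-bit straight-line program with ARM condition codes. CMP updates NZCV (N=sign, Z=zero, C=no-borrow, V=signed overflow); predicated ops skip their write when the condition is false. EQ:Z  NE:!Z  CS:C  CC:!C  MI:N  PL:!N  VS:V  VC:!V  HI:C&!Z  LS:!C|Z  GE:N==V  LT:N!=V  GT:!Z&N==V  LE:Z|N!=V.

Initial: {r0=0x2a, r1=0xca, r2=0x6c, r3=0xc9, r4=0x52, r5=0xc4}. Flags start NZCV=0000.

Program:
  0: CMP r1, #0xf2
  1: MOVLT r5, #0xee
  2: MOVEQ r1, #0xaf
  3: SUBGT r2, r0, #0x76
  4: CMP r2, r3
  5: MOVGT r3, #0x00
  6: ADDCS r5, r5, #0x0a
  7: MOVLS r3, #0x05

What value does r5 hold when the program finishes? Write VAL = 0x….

VAL = 0xee

0: ✓ CMP  NZCV=1000
1: ✓ MOVLT  r5←0xee
2: · MOVEQ
3: · SUBGT
4: ✓ CMP  NZCV=1001
5: ✓ MOVGT  r3←0x00
6: · ADDCS
7: ✓ MOVLS  r3←0x05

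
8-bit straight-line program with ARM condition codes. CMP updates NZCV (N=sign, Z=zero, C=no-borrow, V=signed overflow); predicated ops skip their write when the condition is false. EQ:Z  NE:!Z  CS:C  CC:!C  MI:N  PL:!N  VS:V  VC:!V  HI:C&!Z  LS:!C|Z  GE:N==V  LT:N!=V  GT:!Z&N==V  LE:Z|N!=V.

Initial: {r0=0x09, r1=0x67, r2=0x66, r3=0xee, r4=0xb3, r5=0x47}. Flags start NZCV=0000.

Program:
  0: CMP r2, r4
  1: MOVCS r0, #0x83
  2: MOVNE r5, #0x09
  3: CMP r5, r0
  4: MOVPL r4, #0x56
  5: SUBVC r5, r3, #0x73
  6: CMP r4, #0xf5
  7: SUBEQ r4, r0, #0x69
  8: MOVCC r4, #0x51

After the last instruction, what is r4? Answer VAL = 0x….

VAL = 0x51

[0] flags=1001 → (cmp)
[1] flags=1001 CS?F → skip
[2] flags=1001 NE?T → r5=0x09
[3] flags=0110 → (cmp)
[4] flags=0110 PL?T → r4=0x56
[5] flags=0110 VC?T → r5=0x7b
[6] flags=0000 → (cmp)
[7] flags=0000 EQ?F → skip
[8] flags=0000 CC?T → r4=0x51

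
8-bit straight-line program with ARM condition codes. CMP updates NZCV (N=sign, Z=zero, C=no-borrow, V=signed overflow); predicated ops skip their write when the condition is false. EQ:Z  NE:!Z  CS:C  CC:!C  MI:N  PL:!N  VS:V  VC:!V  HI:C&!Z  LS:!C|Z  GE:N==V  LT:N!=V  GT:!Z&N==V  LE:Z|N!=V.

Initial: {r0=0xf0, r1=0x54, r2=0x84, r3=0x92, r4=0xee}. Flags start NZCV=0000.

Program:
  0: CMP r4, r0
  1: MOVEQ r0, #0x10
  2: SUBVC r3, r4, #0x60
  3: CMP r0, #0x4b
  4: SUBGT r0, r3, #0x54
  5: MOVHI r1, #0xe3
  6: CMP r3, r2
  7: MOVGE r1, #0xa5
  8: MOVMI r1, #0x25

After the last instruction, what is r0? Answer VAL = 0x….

[0] flags=1000 → (cmp)
[1] flags=1000 EQ?F → skip
[2] flags=1000 VC?T → r3=0x8e
[3] flags=1010 → (cmp)
[4] flags=1010 GT?F → skip
[5] flags=1010 HI?T → r1=0xe3
[6] flags=0010 → (cmp)
[7] flags=0010 GE?T → r1=0xa5
[8] flags=0010 MI?F → skip

VAL = 0xf0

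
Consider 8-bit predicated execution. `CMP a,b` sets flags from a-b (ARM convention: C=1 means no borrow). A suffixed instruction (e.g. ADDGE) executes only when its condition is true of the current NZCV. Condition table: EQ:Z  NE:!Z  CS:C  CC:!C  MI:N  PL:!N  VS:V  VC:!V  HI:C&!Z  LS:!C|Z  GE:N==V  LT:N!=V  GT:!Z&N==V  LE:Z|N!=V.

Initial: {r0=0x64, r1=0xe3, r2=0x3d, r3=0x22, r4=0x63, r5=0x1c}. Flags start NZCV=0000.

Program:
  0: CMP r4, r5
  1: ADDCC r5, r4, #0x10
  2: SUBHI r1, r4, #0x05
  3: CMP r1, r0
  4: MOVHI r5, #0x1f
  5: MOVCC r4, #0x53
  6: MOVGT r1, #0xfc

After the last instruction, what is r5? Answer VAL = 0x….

VAL = 0x1c

[0] flags=0010 → (cmp)
[1] flags=0010 CC?F → skip
[2] flags=0010 HI?T → r1=0x5e
[3] flags=1000 → (cmp)
[4] flags=1000 HI?F → skip
[5] flags=1000 CC?T → r4=0x53
[6] flags=1000 GT?F → skip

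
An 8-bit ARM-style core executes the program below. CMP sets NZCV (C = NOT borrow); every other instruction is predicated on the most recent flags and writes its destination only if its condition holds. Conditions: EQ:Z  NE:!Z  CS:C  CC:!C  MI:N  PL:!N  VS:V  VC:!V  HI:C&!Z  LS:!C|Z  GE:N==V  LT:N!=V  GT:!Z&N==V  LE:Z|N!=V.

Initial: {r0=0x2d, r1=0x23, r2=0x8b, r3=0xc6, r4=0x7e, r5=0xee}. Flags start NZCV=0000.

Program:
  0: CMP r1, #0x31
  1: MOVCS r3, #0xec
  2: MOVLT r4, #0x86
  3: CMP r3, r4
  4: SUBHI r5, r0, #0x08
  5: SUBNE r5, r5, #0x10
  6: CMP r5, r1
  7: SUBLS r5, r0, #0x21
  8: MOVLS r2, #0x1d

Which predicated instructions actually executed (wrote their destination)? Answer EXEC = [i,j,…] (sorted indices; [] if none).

[0] flags=1000 → (cmp)
[1] flags=1000 CS?F → skip
[2] flags=1000 LT?T → r4=0x86
[3] flags=0010 → (cmp)
[4] flags=0010 HI?T → r5=0x25
[5] flags=0010 NE?T → r5=0x15
[6] flags=1000 → (cmp)
[7] flags=1000 LS?T → r5=0x0c
[8] flags=1000 LS?T → r2=0x1d

EXEC = [2,4,5,7,8]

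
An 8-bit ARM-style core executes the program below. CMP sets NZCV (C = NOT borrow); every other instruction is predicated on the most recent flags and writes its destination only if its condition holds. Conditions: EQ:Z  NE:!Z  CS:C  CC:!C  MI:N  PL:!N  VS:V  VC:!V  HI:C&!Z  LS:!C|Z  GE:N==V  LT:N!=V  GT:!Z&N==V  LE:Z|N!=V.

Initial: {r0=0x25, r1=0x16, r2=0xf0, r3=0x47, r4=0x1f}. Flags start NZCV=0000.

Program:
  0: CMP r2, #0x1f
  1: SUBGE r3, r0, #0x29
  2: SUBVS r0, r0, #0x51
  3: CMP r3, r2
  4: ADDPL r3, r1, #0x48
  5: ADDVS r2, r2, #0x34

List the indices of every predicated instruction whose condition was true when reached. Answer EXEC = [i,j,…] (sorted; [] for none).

EXEC = [4]

0: ✓ CMP  NZCV=1010
1: · SUBGE
2: · SUBVS
3: ✓ CMP  NZCV=0000
4: ✓ ADDPL  r3←0x5e
5: · ADDVS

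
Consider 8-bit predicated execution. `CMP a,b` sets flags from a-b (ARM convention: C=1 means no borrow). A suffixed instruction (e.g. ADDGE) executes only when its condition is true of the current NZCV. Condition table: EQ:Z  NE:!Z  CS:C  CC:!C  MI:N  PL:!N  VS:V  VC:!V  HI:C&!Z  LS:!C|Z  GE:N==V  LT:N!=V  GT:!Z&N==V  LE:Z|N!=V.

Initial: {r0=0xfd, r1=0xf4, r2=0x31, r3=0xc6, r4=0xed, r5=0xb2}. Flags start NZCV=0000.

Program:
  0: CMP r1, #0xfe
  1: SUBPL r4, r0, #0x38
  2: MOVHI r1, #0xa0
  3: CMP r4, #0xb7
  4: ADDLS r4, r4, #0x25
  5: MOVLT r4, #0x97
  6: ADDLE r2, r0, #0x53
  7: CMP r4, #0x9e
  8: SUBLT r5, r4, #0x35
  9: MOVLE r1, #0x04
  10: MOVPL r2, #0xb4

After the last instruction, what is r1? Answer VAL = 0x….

VAL = 0xf4

[0] flags=1000 → (cmp)
[1] flags=1000 PL?F → skip
[2] flags=1000 HI?F → skip
[3] flags=0010 → (cmp)
[4] flags=0010 LS?F → skip
[5] flags=0010 LT?F → skip
[6] flags=0010 LE?F → skip
[7] flags=0010 → (cmp)
[8] flags=0010 LT?F → skip
[9] flags=0010 LE?F → skip
[10] flags=0010 PL?T → r2=0xb4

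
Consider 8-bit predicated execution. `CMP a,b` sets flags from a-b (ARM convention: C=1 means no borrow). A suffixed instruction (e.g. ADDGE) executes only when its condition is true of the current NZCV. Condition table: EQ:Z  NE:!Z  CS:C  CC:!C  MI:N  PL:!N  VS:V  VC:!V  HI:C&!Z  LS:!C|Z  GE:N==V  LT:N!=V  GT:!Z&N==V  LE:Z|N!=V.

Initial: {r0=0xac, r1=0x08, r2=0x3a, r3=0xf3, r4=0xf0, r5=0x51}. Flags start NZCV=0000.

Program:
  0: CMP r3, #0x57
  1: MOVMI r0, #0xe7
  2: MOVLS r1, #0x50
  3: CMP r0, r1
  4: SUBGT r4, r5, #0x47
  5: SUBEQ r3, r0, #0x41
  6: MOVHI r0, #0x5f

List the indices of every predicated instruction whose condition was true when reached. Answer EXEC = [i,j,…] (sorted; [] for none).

EXEC = [1,6]

[0] flags=1010 → (cmp)
[1] flags=1010 MI?T → r0=0xe7
[2] flags=1010 LS?F → skip
[3] flags=1010 → (cmp)
[4] flags=1010 GT?F → skip
[5] flags=1010 EQ?F → skip
[6] flags=1010 HI?T → r0=0x5f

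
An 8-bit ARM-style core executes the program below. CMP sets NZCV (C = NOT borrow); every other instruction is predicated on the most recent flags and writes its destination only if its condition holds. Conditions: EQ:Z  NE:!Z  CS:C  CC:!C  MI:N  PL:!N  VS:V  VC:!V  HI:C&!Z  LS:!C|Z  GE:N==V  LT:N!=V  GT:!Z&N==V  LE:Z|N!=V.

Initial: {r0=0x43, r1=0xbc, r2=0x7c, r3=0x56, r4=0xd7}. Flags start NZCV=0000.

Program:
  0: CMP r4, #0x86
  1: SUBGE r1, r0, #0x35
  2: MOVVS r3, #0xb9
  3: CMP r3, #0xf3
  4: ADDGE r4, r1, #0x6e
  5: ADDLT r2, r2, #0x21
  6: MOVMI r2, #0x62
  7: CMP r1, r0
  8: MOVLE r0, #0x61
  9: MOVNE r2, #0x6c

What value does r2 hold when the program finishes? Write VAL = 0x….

[0] flags=0010 → (cmp)
[1] flags=0010 GE?T → r1=0x0e
[2] flags=0010 VS?F → skip
[3] flags=0000 → (cmp)
[4] flags=0000 GE?T → r4=0x7c
[5] flags=0000 LT?F → skip
[6] flags=0000 MI?F → skip
[7] flags=1000 → (cmp)
[8] flags=1000 LE?T → r0=0x61
[9] flags=1000 NE?T → r2=0x6c

VAL = 0x6c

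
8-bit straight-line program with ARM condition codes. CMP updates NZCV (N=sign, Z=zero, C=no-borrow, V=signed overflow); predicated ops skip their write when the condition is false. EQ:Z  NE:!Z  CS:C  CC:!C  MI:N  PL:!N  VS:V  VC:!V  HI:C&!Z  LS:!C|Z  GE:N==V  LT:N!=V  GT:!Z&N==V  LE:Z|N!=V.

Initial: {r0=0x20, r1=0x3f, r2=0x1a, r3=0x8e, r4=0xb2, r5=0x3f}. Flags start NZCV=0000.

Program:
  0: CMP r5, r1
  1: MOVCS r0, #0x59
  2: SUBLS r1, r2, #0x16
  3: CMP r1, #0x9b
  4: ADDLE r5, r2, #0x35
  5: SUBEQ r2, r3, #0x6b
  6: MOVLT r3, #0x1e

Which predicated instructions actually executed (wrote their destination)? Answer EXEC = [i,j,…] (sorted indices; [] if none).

EXEC = [1,2]

0: ✓ CMP  NZCV=0110
1: ✓ MOVCS  r0←0x59
2: ✓ SUBLS  r1←0x04
3: ✓ CMP  NZCV=0000
4: · ADDLE
5: · SUBEQ
6: · MOVLT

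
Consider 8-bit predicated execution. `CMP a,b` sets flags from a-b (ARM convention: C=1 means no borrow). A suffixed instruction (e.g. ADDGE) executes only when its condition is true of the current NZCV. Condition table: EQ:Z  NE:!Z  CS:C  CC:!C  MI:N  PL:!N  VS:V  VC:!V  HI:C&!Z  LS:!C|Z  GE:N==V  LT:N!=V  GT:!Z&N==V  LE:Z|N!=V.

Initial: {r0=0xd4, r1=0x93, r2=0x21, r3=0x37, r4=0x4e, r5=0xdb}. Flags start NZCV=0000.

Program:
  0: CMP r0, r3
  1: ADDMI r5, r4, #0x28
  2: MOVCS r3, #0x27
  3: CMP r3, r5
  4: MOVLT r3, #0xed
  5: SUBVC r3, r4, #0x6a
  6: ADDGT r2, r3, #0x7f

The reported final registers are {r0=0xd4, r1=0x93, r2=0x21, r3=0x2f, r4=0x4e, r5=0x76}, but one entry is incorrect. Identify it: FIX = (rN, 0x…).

0: ✓ CMP  NZCV=1010
1: ✓ ADDMI  r5←0x76
2: ✓ MOVCS  r3←0x27
3: ✓ CMP  NZCV=1000
4: ✓ MOVLT  r3←0xed
5: ✓ SUBVC  r3←0xe4
6: · ADDGT

FIX = (r3, 0xe4)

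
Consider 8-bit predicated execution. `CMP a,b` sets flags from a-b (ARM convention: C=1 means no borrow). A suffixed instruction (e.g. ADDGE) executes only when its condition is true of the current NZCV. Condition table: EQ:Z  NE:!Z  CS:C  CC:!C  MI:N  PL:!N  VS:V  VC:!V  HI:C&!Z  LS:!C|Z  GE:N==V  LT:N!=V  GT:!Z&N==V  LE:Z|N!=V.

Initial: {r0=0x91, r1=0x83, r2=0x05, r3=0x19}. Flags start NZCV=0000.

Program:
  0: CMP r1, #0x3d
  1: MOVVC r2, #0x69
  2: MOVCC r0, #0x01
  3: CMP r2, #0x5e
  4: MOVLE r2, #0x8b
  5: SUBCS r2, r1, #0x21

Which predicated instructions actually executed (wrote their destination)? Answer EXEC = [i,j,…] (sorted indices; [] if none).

EXEC = [4]

[0] flags=0011 → (cmp)
[1] flags=0011 VC?F → skip
[2] flags=0011 CC?F → skip
[3] flags=1000 → (cmp)
[4] flags=1000 LE?T → r2=0x8b
[5] flags=1000 CS?F → skip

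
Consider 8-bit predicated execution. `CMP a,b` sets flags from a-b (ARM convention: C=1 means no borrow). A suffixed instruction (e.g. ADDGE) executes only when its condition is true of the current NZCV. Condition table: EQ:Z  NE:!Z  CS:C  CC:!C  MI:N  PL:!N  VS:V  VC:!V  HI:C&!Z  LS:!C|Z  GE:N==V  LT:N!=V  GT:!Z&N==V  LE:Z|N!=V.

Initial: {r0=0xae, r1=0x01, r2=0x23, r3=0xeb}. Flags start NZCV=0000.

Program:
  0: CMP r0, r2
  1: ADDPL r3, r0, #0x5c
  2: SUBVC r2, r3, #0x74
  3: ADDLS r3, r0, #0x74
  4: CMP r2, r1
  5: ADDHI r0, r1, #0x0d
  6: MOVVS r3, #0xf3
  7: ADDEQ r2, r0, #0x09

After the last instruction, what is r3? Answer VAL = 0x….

0: ✓ CMP  NZCV=1010
1: · ADDPL
2: ✓ SUBVC  r2←0x77
3: · ADDLS
4: ✓ CMP  NZCV=0010
5: ✓ ADDHI  r0←0x0e
6: · MOVVS
7: · ADDEQ

VAL = 0xeb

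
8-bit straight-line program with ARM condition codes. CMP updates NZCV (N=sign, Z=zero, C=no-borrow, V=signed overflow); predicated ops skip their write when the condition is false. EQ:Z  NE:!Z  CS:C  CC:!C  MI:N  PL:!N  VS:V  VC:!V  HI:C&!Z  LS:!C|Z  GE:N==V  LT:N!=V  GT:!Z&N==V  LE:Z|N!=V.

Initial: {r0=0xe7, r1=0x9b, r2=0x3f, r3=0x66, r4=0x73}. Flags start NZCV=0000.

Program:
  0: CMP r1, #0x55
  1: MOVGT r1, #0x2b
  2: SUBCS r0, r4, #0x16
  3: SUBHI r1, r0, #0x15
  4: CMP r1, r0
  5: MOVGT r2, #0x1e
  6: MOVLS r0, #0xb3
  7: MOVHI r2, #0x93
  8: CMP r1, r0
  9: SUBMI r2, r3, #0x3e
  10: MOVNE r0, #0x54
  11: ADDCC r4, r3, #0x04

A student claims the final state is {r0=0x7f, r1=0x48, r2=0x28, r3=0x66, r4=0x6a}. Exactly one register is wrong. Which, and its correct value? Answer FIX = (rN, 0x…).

0: ✓ CMP  NZCV=0011
1: · MOVGT
2: ✓ SUBCS  r0←0x5d
3: ✓ SUBHI  r1←0x48
4: ✓ CMP  NZCV=1000
5: · MOVGT
6: ✓ MOVLS  r0←0xb3
7: · MOVHI
8: ✓ CMP  NZCV=1001
9: ✓ SUBMI  r2←0x28
10: ✓ MOVNE  r0←0x54
11: ✓ ADDCC  r4←0x6a

FIX = (r0, 0x54)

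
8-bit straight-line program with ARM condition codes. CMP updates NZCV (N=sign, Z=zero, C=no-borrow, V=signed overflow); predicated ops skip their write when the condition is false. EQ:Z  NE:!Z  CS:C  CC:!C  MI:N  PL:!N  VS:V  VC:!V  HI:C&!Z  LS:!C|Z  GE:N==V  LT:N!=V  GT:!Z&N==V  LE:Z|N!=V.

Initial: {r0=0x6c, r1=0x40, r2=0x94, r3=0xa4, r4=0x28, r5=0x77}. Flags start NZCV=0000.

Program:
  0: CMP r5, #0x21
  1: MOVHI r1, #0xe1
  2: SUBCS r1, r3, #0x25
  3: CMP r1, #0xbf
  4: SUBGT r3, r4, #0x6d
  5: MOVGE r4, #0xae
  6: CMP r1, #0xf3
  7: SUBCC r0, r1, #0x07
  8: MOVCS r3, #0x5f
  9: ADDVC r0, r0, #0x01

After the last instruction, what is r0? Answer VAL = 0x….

[0] flags=0010 → (cmp)
[1] flags=0010 HI?T → r1=0xe1
[2] flags=0010 CS?T → r1=0x7f
[3] flags=1001 → (cmp)
[4] flags=1001 GT?T → r3=0xbb
[5] flags=1001 GE?T → r4=0xae
[6] flags=1001 → (cmp)
[7] flags=1001 CC?T → r0=0x78
[8] flags=1001 CS?F → skip
[9] flags=1001 VC?F → skip

VAL = 0x78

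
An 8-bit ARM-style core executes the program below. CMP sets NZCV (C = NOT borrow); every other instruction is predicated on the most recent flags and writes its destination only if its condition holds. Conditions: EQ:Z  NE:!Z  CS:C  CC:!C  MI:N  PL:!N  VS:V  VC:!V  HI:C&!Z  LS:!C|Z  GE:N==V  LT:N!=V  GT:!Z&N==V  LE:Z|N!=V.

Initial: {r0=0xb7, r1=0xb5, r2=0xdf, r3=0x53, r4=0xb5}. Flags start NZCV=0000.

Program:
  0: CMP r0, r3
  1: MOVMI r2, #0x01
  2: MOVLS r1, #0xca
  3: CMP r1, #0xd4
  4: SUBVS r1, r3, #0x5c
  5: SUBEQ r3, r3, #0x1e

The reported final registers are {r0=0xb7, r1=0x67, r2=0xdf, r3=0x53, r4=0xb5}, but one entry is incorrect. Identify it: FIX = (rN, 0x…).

FIX = (r1, 0xb5)

0: ✓ CMP  NZCV=0011
1: · MOVMI
2: · MOVLS
3: ✓ CMP  NZCV=1000
4: · SUBVS
5: · SUBEQ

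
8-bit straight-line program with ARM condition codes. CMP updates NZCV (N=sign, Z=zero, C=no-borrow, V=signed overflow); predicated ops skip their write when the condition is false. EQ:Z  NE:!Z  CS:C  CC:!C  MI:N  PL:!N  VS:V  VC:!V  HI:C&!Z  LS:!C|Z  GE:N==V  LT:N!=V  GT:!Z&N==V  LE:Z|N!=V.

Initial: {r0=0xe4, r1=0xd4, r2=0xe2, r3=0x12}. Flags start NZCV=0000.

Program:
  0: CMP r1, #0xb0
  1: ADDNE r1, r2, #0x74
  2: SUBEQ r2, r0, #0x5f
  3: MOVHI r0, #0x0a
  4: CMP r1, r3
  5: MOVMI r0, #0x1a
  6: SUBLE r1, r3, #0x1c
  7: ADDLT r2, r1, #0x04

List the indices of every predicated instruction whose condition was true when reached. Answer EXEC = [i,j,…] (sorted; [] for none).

0: ✓ CMP  NZCV=0010
1: ✓ ADDNE  r1←0x56
2: · SUBEQ
3: ✓ MOVHI  r0←0x0a
4: ✓ CMP  NZCV=0010
5: · MOVMI
6: · SUBLE
7: · ADDLT

EXEC = [1,3]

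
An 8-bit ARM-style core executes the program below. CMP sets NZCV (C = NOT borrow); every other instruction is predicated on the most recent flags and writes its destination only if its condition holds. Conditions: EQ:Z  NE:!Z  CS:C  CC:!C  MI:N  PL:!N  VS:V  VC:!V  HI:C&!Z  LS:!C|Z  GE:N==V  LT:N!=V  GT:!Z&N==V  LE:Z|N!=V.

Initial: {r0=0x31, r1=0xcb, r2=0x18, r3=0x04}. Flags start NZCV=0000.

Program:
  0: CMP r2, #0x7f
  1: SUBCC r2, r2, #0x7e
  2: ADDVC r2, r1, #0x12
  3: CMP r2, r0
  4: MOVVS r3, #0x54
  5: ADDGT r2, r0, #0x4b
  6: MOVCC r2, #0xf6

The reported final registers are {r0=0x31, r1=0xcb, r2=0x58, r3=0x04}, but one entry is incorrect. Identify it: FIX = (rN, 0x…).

[0] flags=1000 → (cmp)
[1] flags=1000 CC?T → r2=0x9a
[2] flags=1000 VC?T → r2=0xdd
[3] flags=1010 → (cmp)
[4] flags=1010 VS?F → skip
[5] flags=1010 GT?F → skip
[6] flags=1010 CC?F → skip

FIX = (r2, 0xdd)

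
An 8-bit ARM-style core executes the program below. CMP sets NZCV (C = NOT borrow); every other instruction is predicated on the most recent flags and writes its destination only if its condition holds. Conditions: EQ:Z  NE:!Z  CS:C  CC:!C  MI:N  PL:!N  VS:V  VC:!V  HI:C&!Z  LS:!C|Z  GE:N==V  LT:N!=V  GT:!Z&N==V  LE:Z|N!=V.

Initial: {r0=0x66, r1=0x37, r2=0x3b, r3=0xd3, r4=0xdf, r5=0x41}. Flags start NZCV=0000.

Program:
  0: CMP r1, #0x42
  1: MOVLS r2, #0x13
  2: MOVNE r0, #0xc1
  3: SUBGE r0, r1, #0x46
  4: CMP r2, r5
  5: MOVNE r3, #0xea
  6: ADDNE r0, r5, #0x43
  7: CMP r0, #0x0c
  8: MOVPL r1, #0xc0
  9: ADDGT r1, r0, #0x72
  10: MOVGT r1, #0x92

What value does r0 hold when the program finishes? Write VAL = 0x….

VAL = 0x84

0: ✓ CMP  NZCV=1000
1: ✓ MOVLS  r2←0x13
2: ✓ MOVNE  r0←0xc1
3: · SUBGE
4: ✓ CMP  NZCV=1000
5: ✓ MOVNE  r3←0xea
6: ✓ ADDNE  r0←0x84
7: ✓ CMP  NZCV=0011
8: ✓ MOVPL  r1←0xc0
9: · ADDGT
10: · MOVGT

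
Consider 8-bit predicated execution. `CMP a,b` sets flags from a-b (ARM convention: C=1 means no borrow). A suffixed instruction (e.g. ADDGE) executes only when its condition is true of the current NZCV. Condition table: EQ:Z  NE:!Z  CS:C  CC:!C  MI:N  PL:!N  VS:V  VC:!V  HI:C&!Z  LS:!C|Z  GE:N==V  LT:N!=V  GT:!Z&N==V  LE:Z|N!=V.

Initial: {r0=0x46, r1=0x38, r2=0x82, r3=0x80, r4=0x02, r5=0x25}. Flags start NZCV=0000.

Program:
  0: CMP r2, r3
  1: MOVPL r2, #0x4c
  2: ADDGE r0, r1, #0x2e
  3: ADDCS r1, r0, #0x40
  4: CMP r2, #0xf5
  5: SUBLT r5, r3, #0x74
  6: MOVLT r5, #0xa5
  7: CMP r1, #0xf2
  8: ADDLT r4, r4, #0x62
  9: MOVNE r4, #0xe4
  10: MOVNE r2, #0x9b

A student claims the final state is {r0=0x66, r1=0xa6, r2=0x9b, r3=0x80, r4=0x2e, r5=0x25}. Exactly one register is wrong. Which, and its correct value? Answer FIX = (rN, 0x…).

0: ✓ CMP  NZCV=0010
1: ✓ MOVPL  r2←0x4c
2: ✓ ADDGE  r0←0x66
3: ✓ ADDCS  r1←0xa6
4: ✓ CMP  NZCV=0000
5: · SUBLT
6: · MOVLT
7: ✓ CMP  NZCV=1000
8: ✓ ADDLT  r4←0x64
9: ✓ MOVNE  r4←0xe4
10: ✓ MOVNE  r2←0x9b

FIX = (r4, 0xe4)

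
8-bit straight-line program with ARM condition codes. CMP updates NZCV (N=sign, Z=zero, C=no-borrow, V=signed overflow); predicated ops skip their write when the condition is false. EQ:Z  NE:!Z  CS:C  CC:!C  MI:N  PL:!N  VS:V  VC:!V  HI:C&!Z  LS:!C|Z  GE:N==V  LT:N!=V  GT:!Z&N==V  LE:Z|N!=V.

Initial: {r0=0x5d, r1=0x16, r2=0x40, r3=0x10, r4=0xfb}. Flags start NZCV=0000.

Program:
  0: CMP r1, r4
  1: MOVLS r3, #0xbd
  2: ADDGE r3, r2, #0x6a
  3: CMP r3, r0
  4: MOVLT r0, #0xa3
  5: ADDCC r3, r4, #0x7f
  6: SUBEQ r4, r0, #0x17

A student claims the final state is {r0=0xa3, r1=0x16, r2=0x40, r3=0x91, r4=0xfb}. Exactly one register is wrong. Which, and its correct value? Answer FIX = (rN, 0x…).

[0] flags=0000 → (cmp)
[1] flags=0000 LS?T → r3=0xbd
[2] flags=0000 GE?T → r3=0xaa
[3] flags=0011 → (cmp)
[4] flags=0011 LT?T → r0=0xa3
[5] flags=0011 CC?F → skip
[6] flags=0011 EQ?F → skip

FIX = (r3, 0xaa)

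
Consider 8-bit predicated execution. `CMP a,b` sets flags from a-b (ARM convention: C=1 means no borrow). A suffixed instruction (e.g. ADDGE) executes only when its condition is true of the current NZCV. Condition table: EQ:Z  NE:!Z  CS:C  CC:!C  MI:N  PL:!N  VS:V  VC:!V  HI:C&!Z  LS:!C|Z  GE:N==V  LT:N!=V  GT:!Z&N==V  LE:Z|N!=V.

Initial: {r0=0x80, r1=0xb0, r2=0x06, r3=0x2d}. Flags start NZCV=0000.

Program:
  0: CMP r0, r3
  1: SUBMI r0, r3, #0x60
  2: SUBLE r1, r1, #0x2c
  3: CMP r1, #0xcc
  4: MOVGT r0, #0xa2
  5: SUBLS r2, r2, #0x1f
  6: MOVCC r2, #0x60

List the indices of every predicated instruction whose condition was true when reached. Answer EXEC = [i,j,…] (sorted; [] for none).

EXEC = [2,5,6]

0: ✓ CMP  NZCV=0011
1: · SUBMI
2: ✓ SUBLE  r1←0x84
3: ✓ CMP  NZCV=1000
4: · MOVGT
5: ✓ SUBLS  r2←0xe7
6: ✓ MOVCC  r2←0x60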